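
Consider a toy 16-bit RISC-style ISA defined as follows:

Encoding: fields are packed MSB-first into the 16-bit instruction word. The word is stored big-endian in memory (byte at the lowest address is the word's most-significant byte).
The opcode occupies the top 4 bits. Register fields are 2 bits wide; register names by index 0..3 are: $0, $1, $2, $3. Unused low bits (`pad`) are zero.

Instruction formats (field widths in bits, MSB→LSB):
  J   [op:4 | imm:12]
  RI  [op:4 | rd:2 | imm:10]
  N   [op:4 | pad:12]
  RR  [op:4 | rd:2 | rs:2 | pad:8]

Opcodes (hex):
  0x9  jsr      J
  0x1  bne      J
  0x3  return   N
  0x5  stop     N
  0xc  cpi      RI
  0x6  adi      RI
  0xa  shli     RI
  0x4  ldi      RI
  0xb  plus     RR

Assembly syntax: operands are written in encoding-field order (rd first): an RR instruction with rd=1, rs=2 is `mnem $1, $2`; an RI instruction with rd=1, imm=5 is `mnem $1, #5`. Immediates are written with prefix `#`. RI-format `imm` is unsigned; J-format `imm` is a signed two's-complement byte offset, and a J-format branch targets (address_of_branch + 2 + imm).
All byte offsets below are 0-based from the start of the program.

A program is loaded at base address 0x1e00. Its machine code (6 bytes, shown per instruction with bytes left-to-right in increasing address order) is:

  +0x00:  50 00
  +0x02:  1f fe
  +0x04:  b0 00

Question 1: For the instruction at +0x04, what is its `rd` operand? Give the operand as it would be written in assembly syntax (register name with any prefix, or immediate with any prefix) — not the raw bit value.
$0

off 0x04: read b0 00 as big → 0xb000
  top 4b → 0xb → plus [RR]
  rd@[11:10]=0x0 ⇒ $0
  rs@[9:8]=0x0 ⇒ $0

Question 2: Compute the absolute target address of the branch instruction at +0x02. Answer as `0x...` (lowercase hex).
+0x02: 1f fe ⇒ word 0x1ffe (big)
  op=0x1ffe>>12=0x1 ⇒ bne (J)
  imm: (w>>0)&0xfff=0xffe (s12→-2) → #-2
  target = base 0x1e00 + off 0x02 + 2 + imm -2 = 0x1e02

0x1e02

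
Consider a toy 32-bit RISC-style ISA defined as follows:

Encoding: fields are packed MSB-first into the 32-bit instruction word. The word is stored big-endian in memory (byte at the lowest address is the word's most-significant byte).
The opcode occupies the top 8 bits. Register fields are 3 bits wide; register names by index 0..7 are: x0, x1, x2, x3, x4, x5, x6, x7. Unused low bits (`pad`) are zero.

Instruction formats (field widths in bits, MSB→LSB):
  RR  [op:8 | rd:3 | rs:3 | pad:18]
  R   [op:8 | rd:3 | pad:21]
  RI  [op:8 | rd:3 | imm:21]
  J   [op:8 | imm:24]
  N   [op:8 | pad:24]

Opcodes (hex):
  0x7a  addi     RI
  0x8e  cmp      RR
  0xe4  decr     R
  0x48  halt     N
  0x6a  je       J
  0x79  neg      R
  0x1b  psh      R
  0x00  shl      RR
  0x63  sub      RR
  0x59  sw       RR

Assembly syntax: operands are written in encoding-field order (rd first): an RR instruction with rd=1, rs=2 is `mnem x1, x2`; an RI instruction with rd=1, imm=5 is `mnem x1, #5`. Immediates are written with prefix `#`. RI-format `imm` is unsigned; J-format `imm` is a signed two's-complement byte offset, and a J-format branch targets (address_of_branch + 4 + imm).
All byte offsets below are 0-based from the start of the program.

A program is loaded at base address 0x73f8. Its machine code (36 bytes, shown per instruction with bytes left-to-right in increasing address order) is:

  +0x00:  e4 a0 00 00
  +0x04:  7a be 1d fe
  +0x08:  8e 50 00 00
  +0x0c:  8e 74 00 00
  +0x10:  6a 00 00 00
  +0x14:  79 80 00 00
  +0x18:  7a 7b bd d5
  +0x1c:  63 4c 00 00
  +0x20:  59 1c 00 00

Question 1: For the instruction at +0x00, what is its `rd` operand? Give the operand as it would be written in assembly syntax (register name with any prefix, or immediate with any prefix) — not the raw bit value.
x5

@+00  big-endian(e4 a0 00 00) = 0xe4a00000
  opcode bits[31:24]=0xe4: decr/R
  rd: (w>>21)&0x7=0x5 → x5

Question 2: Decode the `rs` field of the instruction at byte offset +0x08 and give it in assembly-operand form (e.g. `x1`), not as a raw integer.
@+08  big-endian(8e 50 00 00) = 0x8e500000
  op=0x8e500000>>24=0x8e ⇒ cmp (RR)
  rd@[23:21]=0x2 ⇒ x2
  rs@[20:18]=0x4 ⇒ x4

x4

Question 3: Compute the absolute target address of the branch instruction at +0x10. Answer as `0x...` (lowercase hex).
0x740c

off 0x10: read 6a 00 00 00 as big → 0x6a000000
  opcode bits[31:24]=0x6a: je/J
  imm: (w>>0)&0xffffff=0x0 → #0
  target = base 0x73f8 + off 0x10 + 4 + imm 0 = 0x740c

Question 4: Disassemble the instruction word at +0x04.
off 0x04: read 7a be 1d fe as big → 0x7abe1dfe
  op=0x7abe1dfe>>24=0x7a ⇒ addi (RI)
  rd: (w>>21)&0x7=0x5 → x5
  imm: (w>>0)&0x1fffff=0x1e1dfe → #1973758

addi x5, #1973758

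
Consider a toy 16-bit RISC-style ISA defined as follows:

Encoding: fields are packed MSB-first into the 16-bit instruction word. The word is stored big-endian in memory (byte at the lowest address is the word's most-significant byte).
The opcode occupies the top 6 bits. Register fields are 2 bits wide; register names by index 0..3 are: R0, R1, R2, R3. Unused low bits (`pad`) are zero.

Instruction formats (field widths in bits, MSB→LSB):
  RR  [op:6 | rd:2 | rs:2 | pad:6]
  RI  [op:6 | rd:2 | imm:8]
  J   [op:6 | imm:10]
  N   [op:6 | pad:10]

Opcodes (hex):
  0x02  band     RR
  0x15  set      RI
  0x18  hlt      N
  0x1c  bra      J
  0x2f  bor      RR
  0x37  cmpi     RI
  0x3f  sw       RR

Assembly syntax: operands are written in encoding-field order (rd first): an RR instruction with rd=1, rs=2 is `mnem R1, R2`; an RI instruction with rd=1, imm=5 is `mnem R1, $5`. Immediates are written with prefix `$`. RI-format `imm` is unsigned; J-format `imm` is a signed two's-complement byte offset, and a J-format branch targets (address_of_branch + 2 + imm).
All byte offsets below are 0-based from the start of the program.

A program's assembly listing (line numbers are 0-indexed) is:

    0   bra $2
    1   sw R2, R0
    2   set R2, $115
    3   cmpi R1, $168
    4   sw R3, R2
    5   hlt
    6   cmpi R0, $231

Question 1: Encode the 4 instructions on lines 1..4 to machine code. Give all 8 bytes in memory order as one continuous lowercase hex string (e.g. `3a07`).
fe005673dda8ff80

L1: sw op=0x3f:6|rd=2:2|rs=0:2|pad=0:6 ⇒ 0xfe00 ⇒ big fe 00
L2: set op=0x15:6|rd=2:2|imm=115:8 ⇒ 0x5673 ⇒ big 56 73
L3: cmpi op=0x37:6|rd=1:2|imm=168:8 ⇒ 0xdda8 ⇒ big dd a8
L4: sw op=0x3f:6|rd=3:2|rs=2:2|pad=0:6 ⇒ 0xff80 ⇒ big ff 80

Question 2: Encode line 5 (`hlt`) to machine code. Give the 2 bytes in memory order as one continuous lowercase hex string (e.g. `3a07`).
6000

L5: hlt op=0x18:6|pad=0:10 ⇒ 0x6000 ⇒ big 60 00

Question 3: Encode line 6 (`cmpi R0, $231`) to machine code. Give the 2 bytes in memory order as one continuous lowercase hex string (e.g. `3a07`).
dce7

L6: cmpi op=0x37:6|rd=0:2|imm=231:8 ⇒ 0xdce7 ⇒ big dc e7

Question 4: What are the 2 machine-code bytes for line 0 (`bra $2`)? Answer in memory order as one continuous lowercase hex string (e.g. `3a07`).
line 0 (bra): pack op=0x1c:6|imm=2:10 = 0x7002; big→ 70 02

7002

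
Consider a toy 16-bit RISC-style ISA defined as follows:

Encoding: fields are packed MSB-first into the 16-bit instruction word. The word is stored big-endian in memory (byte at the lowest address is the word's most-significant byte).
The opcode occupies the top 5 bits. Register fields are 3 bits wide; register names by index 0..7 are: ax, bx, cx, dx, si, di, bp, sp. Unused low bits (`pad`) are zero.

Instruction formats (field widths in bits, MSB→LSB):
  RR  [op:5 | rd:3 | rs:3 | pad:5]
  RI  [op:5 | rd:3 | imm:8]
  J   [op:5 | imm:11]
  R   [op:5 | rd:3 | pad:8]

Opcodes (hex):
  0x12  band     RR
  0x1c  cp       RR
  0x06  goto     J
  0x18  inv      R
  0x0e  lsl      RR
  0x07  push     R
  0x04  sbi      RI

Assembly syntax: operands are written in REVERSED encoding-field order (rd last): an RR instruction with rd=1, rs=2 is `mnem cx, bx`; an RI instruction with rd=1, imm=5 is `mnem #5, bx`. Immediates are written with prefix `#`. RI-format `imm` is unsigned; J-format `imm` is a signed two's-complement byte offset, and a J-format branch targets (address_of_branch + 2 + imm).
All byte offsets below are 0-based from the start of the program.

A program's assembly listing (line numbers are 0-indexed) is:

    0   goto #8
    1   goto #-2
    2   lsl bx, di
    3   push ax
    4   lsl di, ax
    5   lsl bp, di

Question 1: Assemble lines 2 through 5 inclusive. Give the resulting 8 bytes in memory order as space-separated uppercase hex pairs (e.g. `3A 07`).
line 2 (lsl): pack op=0xe:5|rd=5:3|rs=1:3|pad=0:5 = 0x7520; big→ 75 20
line 3 (push): pack op=0x7:5|rd=0:3|pad=0:8 = 0x3800; big→ 38 00
line 4 (lsl): pack op=0xe:5|rd=0:3|rs=5:3|pad=0:5 = 0x70a0; big→ 70 a0
line 5 (lsl): pack op=0xe:5|rd=5:3|rs=6:3|pad=0:5 = 0x75c0; big→ 75 c0

75 20 38 00 70 A0 75 C0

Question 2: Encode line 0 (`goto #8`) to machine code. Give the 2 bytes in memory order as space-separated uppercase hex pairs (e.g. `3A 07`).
line 0 (goto): pack op=0x6:5|imm=8:11 = 0x3008; big→ 30 08

30 08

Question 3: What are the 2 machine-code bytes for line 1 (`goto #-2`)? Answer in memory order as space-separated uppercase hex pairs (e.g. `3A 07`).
1. goto fields op=0x6:5|imm=-2:11 → word 37feh → 37 fe

37 FE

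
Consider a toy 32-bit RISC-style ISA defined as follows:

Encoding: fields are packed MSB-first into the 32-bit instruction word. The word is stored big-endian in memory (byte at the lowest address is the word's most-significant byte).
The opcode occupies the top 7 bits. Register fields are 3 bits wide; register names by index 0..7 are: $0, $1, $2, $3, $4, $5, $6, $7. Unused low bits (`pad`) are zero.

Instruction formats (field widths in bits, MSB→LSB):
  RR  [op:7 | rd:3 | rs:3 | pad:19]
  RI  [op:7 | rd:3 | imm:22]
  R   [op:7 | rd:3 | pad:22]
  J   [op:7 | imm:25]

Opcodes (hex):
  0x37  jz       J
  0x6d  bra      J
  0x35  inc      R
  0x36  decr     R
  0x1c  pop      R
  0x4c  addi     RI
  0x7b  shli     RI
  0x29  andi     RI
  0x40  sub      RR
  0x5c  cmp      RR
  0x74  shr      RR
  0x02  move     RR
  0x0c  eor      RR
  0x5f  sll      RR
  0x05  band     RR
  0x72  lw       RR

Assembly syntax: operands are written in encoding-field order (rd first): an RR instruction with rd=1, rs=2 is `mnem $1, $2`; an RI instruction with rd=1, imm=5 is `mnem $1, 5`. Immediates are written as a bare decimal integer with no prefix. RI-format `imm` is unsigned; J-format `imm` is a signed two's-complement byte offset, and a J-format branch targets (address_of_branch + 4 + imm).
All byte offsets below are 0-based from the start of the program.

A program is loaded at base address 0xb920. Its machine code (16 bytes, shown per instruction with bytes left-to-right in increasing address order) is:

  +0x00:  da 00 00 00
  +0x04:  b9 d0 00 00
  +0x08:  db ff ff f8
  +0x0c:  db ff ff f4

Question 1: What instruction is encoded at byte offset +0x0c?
+0x0c: db ff ff f4 ⇒ word 0xdbfffff4 (big)
  opcode bits[31:25]=0x6d: bra/J
  imm: (w>>0)&0x1ffffff=0x1fffff4 (s25→-12) → -12

bra -12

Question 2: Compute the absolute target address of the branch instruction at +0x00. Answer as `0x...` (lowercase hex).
0xb924

@+00  big-endian(da 00 00 00) = 0xda000000
  op=0xda000000>>25=0x6d ⇒ bra (J)
  imm@[24:0]=0x0 ⇒ 0
  target = base 0xb920 + off 0x00 + 4 + imm 0 = 0xb924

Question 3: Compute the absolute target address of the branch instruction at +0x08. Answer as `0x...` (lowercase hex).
@+08  big-endian(db ff ff f8) = 0xdbfffff8
  opcode bits[31:25]=0x6d: bra/J
  [24:0] imm=33554424 (s25→-8) = -8
  target = base 0xb920 + off 0x08 + 4 + imm -8 = 0xb924

0xb924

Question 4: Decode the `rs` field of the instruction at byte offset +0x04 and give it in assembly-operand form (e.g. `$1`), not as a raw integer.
+0x04: b9 d0 00 00 ⇒ word 0xb9d00000 (big)
  top 7b → 0x5c → cmp [RR]
  rd@[24:22]=0x7 ⇒ $7
  rs@[21:19]=0x2 ⇒ $2

$2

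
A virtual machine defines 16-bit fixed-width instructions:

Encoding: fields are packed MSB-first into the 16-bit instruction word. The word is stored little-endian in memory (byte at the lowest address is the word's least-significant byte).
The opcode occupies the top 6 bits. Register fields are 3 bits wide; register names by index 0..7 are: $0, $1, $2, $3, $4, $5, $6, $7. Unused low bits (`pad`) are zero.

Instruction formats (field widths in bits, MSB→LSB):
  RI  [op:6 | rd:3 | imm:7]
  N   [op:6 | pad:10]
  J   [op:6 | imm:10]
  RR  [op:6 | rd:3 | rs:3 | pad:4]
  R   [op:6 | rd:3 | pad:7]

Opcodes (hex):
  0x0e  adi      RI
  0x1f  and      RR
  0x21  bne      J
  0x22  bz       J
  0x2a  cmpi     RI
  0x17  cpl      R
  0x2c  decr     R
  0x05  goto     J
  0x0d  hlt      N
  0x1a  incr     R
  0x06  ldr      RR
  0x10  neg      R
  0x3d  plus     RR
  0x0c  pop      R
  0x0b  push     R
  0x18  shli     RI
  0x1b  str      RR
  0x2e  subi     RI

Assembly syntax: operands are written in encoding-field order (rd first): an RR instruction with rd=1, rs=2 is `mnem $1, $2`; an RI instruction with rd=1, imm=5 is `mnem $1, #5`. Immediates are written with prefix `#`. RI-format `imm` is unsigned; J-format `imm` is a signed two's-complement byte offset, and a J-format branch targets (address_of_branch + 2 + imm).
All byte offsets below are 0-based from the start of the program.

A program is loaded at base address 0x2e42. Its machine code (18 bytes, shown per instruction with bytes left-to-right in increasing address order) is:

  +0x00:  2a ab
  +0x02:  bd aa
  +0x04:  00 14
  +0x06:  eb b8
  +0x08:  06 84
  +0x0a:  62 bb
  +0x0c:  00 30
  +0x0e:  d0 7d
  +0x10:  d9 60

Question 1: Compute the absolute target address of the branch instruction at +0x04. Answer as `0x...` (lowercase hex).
0x2e48

off 0x04: read 00 14 as little → 0x1400
  opcode bits[15:10]=0x5: goto/J
  imm@[9:0]=0x0 ⇒ #0
  target = base 0x2e42 + off 0x04 + 2 + imm 0 = 0x2e48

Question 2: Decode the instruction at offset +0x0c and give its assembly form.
[0c] 00 30 → 0x3000
  opcode bits[15:10]=0xc: pop/R
  [9:7] rd=0 = $0

pop $0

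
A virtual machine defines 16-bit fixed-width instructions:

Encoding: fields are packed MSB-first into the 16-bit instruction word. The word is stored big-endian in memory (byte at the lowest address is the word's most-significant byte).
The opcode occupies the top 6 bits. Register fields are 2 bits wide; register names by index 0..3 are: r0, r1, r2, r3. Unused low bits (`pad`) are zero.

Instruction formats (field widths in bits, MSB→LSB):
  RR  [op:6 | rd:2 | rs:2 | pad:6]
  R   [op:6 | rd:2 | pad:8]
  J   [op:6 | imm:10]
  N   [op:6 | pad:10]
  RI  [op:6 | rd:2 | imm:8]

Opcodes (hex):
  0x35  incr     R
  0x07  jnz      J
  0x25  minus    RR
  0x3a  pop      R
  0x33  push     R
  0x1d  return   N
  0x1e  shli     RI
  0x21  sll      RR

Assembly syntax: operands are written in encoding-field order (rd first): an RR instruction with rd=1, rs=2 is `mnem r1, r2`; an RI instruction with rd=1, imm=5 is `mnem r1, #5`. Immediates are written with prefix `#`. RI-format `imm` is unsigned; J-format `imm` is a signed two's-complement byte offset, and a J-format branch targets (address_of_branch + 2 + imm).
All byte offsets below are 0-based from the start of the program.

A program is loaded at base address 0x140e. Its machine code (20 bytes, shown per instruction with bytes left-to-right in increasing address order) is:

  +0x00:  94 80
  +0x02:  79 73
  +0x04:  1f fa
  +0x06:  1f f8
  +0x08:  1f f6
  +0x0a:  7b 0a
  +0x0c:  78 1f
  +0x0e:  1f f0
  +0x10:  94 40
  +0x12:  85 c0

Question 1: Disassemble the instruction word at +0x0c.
off 0x0c: read 78 1f as big → 0x781f
  top 6b → 0x1e → shli [RI]
  rd@[9:8]=0x0 ⇒ r0
  imm@[7:0]=0x1f ⇒ #31

shli r0, #31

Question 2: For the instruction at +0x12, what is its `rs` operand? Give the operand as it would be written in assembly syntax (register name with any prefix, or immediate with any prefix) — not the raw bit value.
r3

[12] 85 c0 → 0x85c0
  top 6b → 0x21 → sll [RR]
  rd@[9:8]=0x1 ⇒ r1
  rs@[7:6]=0x3 ⇒ r3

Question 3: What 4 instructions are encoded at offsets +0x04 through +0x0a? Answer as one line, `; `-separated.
+0x04: 1f fa ⇒ word 0x1ffa (big)
  top 6b → 0x7 → jnz [J]
  imm: (w>>0)&0x3ff=0x3fa (s10→-6) → #-6
+0x06: 1f f8 ⇒ word 0x1ff8 (big)
  top 6b → 0x7 → jnz [J]
  imm: (w>>0)&0x3ff=0x3f8 (s10→-8) → #-8
+0x08: 1f f6 ⇒ word 0x1ff6 (big)
  top 6b → 0x7 → jnz [J]
  imm: (w>>0)&0x3ff=0x3f6 (s10→-10) → #-10
+0x0a: 7b 0a ⇒ word 0x7b0a (big)
  top 6b → 0x1e → shli [RI]
  rd: (w>>8)&0x3=0x3 → r3
  imm: (w>>0)&0xff=0xa → #10

jnz #-6; jnz #-8; jnz #-10; shli r3, #10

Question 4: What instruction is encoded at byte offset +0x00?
[00] 94 80 → 0x9480
  top 6b → 0x25 → minus [RR]
  rd: (w>>8)&0x3=0x0 → r0
  rs: (w>>6)&0x3=0x2 → r2

minus r0, r2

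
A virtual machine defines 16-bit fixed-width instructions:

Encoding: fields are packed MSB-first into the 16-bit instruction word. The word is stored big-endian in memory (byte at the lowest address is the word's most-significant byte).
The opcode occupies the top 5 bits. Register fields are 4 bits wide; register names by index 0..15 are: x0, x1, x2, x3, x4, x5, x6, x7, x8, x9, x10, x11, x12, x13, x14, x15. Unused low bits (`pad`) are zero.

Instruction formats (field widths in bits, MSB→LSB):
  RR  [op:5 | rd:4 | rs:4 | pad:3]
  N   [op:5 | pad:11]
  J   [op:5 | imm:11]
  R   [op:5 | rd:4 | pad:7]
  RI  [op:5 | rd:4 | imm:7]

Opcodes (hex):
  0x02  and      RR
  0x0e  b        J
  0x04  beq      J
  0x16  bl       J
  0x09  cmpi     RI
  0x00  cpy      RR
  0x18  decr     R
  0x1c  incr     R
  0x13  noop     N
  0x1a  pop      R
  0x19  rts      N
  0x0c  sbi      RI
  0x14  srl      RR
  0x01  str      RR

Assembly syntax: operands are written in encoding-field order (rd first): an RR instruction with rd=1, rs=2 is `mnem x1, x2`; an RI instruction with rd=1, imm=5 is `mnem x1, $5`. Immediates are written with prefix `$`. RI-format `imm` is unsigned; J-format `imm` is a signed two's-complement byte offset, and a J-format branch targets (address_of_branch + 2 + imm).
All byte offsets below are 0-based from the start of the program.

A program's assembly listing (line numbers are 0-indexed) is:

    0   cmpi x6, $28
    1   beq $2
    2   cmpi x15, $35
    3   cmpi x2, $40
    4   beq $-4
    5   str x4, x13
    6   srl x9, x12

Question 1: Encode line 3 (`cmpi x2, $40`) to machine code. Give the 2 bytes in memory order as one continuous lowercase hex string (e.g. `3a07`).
line 3 (cmpi): pack op=0x9:5|rd=2:4|imm=40:7 = 0x4928; big→ 49 28

4928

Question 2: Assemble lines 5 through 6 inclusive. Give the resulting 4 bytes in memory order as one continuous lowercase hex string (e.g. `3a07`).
line 5 (str): pack op=0x1:5|rd=4:4|rs=13:4|pad=0:3 = 0x0a68; big→ 0a 68
line 6 (srl): pack op=0x14:5|rd=9:4|rs=12:4|pad=0:3 = 0xa4e0; big→ a4 e0

0a68a4e0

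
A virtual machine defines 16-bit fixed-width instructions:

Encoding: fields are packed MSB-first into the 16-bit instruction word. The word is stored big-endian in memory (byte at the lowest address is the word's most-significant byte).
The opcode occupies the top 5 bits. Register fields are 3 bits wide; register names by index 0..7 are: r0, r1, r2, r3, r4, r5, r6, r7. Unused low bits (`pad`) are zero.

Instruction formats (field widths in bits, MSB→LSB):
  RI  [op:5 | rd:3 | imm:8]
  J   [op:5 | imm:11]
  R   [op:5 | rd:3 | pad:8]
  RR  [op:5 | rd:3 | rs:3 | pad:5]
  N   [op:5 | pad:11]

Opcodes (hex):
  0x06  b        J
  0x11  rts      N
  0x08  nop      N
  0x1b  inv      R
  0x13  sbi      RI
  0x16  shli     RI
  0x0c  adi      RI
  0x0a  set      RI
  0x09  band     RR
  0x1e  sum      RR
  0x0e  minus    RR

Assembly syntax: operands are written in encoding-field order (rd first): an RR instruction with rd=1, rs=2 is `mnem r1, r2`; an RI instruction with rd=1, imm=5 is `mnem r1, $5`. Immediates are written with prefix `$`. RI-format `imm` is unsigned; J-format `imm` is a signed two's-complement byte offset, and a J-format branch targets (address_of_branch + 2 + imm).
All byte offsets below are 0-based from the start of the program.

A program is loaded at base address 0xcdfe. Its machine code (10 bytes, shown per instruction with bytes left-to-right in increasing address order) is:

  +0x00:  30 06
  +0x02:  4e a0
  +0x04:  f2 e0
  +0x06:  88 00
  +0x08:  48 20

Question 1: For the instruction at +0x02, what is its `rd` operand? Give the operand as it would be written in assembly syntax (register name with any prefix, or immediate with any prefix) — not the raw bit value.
[02] 4e a0 → 0x4ea0
  op=0x4ea0>>11=0x9 ⇒ band (RR)
  rd: (w>>8)&0x7=0x6 → r6
  rs: (w>>5)&0x7=0x5 → r5

r6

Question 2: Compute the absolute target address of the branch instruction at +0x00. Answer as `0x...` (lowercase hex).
@+00  big-endian(30 06) = 0x3006
  op=0x3006>>11=0x6 ⇒ b (J)
  imm@[10:0]=0x6 ⇒ $6
  target = base 0xcdfe + off 0x00 + 2 + imm 6 = 0xce06

0xce06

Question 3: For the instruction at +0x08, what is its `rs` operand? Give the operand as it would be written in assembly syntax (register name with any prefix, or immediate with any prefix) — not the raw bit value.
+0x08: 48 20 ⇒ word 0x4820 (big)
  opcode bits[15:11]=0x9: band/RR
  rd@[10:8]=0x0 ⇒ r0
  rs@[7:5]=0x1 ⇒ r1

r1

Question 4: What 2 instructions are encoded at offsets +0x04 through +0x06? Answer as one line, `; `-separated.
sum r2, r7; rts

+0x04: f2 e0 ⇒ word 0xf2e0 (big)
  top 5b → 0x1e → sum [RR]
  rd@[10:8]=0x2 ⇒ r2
  rs@[7:5]=0x7 ⇒ r7
+0x06: 88 00 ⇒ word 0x8800 (big)
  top 5b → 0x11 → rts [N]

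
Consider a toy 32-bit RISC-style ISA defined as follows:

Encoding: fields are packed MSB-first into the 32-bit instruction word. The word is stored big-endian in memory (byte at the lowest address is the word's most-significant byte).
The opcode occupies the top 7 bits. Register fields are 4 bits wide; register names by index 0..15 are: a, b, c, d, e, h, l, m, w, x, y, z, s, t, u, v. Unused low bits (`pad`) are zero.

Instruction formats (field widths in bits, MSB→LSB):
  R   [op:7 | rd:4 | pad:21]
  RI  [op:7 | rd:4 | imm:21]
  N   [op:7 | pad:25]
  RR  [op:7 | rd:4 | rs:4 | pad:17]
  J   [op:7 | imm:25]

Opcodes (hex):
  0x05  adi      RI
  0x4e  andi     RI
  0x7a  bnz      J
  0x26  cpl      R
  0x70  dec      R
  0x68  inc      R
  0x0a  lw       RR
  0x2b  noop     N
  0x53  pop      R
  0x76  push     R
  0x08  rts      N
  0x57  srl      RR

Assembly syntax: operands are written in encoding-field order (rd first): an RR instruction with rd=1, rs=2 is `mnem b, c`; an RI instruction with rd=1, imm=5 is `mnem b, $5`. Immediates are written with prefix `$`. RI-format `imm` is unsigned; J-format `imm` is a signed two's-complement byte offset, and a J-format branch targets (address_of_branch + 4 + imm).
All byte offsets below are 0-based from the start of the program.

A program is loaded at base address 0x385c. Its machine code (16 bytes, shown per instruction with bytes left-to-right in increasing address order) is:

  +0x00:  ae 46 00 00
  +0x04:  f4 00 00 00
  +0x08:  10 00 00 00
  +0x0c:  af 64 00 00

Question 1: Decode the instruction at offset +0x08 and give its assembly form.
[08] 10 00 00 00 → 0x10000000
  op=0x10000000>>25=0x8 ⇒ rts (N)

rts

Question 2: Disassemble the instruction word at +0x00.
+0x00: ae 46 00 00 ⇒ word 0xae460000 (big)
  opcode bits[31:25]=0x57: srl/RR
  rd: (w>>21)&0xf=0x2 → c
  rs: (w>>17)&0xf=0x3 → d

srl c, d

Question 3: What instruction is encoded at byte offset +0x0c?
@+0c  big-endian(af 64 00 00) = 0xaf640000
  top 7b → 0x57 → srl [RR]
  rd@[24:21]=0xb ⇒ z
  rs@[20:17]=0x2 ⇒ c

srl z, c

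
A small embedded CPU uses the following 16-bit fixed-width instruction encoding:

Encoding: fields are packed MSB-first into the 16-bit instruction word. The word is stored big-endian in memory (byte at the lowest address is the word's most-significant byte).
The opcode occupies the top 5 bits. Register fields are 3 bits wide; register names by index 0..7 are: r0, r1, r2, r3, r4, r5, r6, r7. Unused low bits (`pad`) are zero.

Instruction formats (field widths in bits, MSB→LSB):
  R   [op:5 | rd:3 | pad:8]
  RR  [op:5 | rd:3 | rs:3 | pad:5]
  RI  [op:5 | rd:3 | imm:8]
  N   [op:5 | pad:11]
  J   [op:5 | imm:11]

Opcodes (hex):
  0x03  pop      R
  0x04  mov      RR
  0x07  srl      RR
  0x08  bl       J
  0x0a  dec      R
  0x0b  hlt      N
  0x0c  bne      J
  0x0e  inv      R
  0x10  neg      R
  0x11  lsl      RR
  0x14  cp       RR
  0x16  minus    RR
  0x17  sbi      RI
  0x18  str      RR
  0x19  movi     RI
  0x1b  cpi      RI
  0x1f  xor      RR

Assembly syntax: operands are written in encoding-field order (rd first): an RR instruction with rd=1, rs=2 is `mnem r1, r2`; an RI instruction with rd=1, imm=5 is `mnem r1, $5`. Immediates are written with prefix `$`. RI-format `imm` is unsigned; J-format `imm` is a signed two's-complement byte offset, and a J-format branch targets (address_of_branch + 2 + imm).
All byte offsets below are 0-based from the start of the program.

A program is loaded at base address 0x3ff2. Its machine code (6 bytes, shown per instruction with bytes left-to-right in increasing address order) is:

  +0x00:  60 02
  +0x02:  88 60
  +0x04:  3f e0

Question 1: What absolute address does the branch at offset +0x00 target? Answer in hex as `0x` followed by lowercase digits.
+0x00: 60 02 ⇒ word 0x6002 (big)
  top 5b → 0xc → bne [J]
  [10:0] imm=2 = $2
  target = base 0x3ff2 + off 0x00 + 2 + imm 2 = 0x3ff6

0x3ff6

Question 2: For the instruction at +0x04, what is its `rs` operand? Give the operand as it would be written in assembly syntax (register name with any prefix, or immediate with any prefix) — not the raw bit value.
@+04  big-endian(3f e0) = 0x3fe0
  top 5b → 0x7 → srl [RR]
  rd: (w>>8)&0x7=0x7 → r7
  rs: (w>>5)&0x7=0x7 → r7

r7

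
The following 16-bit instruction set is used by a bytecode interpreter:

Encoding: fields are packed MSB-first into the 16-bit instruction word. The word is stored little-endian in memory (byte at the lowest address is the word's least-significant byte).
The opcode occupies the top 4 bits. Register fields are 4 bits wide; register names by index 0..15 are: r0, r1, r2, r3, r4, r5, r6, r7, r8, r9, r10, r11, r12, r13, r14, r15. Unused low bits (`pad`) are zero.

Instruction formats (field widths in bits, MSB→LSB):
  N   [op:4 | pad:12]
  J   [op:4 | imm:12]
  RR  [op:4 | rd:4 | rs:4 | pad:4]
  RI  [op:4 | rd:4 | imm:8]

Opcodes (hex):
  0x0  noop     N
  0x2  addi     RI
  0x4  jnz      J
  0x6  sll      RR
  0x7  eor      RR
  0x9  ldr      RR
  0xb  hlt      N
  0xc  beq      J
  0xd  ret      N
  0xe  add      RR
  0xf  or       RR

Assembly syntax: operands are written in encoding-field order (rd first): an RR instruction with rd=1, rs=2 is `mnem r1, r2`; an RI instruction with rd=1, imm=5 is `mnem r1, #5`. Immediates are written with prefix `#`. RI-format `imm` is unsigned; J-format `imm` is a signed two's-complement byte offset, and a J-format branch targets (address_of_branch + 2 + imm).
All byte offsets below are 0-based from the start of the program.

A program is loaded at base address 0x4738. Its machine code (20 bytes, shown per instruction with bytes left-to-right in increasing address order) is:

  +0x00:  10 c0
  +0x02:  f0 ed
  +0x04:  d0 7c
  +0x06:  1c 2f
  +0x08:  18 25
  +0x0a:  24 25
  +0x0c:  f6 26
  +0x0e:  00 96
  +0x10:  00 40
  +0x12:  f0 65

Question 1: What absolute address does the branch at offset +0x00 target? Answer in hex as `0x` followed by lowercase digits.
[00] 10 c0 → 0xc010
  op=0xc010>>12=0xc ⇒ beq (J)
  [11:0] imm=16 = #16
  target = base 0x4738 + off 0x00 + 2 + imm 16 = 0x474a

0x474a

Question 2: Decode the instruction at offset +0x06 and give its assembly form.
addi r15, #28

+0x06: 1c 2f ⇒ word 0x2f1c (little)
  opcode bits[15:12]=0x2: addi/RI
  rd@[11:8]=0xf ⇒ r15
  imm@[7:0]=0x1c ⇒ #28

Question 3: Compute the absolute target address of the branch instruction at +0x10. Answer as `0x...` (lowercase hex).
0x474a

+0x10: 00 40 ⇒ word 0x4000 (little)
  opcode bits[15:12]=0x4: jnz/J
  [11:0] imm=0 = #0
  target = base 0x4738 + off 0x10 + 2 + imm 0 = 0x474a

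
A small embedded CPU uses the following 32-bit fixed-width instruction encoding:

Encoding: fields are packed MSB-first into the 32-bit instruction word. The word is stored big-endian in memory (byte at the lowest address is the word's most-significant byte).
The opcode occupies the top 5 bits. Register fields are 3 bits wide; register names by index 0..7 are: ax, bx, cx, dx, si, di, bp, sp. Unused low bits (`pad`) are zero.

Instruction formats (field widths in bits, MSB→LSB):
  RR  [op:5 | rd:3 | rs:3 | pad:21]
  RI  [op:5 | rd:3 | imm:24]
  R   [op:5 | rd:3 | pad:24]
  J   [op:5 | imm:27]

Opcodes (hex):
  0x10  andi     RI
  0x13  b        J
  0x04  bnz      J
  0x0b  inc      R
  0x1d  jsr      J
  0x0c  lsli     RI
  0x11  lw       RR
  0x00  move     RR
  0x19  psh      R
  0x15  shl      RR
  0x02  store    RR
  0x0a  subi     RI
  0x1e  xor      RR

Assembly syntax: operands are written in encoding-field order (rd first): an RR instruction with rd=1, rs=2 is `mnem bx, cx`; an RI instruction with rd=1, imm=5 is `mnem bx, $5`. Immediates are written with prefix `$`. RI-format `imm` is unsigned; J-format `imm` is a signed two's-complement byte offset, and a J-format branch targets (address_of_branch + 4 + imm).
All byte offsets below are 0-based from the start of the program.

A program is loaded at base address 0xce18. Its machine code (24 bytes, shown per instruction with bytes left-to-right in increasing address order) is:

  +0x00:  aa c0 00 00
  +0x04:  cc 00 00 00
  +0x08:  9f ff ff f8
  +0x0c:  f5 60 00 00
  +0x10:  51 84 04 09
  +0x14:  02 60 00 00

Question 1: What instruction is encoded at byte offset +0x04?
psh si

+0x04: cc 00 00 00 ⇒ word 0xcc000000 (big)
  opcode bits[31:27]=0x19: psh/R
  rd@[26:24]=0x4 ⇒ si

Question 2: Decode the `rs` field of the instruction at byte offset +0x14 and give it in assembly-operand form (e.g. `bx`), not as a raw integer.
off 0x14: read 02 60 00 00 as big → 0x02600000
  top 5b → 0x0 → move [RR]
  rd@[26:24]=0x2 ⇒ cx
  rs@[23:21]=0x3 ⇒ dx

dx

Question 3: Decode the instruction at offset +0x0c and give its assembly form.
xor di, dx

[0c] f5 60 00 00 → 0xf5600000
  top 5b → 0x1e → xor [RR]
  [26:24] rd=5 = di
  [23:21] rs=3 = dx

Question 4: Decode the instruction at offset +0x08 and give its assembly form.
b $-8

[08] 9f ff ff f8 → 0x9ffffff8
  opcode bits[31:27]=0x13: b/J
  imm: (w>>0)&0x7ffffff=0x7fffff8 (s27→-8) → $-8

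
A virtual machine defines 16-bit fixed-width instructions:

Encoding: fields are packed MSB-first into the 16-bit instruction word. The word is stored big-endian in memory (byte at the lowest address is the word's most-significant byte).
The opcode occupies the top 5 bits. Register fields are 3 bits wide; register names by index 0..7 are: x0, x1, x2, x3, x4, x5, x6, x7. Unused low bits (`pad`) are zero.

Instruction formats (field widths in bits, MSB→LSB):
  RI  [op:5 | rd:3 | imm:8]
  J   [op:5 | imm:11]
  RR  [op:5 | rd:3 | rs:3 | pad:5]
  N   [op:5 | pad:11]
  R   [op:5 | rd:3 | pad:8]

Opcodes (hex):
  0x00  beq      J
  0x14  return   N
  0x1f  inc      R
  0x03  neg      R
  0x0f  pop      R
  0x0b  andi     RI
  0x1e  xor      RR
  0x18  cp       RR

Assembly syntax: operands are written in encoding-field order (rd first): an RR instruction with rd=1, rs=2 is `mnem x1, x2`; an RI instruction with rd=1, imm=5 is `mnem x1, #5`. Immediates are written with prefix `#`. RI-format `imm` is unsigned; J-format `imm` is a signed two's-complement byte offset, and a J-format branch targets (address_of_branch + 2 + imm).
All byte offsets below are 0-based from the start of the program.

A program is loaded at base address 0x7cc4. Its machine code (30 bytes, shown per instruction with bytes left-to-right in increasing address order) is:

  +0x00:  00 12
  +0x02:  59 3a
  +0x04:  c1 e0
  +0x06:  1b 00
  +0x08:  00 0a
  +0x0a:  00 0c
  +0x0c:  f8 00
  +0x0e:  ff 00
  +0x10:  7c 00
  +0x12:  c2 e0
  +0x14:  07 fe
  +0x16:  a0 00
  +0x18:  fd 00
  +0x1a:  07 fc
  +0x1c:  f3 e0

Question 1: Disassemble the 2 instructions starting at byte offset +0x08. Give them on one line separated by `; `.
+0x08: 00 0a ⇒ word 0x000a (big)
  op=0x000a>>11=0x0 ⇒ beq (J)
  [10:0] imm=10 = #10
+0x0a: 00 0c ⇒ word 0x000c (big)
  op=0x000c>>11=0x0 ⇒ beq (J)
  [10:0] imm=12 = #12

beq #10; beq #12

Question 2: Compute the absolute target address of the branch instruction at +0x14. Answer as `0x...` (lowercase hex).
+0x14: 07 fe ⇒ word 0x07fe (big)
  op=0x07fe>>11=0x0 ⇒ beq (J)
  imm@[10:0]=0x7fe (s11→-2) ⇒ #-2
  target = base 0x7cc4 + off 0x14 + 2 + imm -2 = 0x7cd8

0x7cd8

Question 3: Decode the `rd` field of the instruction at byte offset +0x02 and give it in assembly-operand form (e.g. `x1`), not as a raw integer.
[02] 59 3a → 0x593a
  top 5b → 0xb → andi [RI]
  rd@[10:8]=0x1 ⇒ x1
  imm@[7:0]=0x3a ⇒ #58

x1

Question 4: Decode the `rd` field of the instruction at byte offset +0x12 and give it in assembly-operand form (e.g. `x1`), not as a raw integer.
+0x12: c2 e0 ⇒ word 0xc2e0 (big)
  opcode bits[15:11]=0x18: cp/RR
  [10:8] rd=2 = x2
  [7:5] rs=7 = x7

x2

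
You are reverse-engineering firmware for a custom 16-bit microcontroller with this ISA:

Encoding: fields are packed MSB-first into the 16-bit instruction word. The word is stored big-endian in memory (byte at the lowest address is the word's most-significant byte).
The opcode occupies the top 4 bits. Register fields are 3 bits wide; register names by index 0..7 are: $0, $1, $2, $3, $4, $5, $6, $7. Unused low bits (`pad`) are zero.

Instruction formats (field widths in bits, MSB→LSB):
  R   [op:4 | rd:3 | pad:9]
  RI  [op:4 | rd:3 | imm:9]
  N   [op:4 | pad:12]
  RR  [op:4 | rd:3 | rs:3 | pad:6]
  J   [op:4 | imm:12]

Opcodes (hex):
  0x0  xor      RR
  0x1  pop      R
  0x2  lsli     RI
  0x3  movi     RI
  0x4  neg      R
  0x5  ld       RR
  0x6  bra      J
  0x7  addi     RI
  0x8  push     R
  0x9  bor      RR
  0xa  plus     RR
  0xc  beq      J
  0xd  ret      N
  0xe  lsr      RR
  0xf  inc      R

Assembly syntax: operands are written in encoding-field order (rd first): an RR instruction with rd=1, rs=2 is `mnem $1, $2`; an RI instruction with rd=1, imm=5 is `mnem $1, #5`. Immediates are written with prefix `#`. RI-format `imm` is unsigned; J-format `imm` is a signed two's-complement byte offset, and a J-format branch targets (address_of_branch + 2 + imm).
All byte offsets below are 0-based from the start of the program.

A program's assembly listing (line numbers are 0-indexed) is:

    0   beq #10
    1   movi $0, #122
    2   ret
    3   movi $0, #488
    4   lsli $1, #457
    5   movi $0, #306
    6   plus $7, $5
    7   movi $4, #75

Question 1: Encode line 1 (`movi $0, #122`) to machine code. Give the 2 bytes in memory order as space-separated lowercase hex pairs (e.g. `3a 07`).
30 7a

line 1 (movi): pack op=0x3:4|rd=0:3|imm=122:9 = 0x307a; big→ 30 7a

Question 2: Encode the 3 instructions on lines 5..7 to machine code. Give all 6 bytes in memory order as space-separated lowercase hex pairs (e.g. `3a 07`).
31 32 af 40 38 4b

line 5 (movi): pack op=0x3:4|rd=0:3|imm=306:9 = 0x3132; big→ 31 32
line 6 (plus): pack op=0xa:4|rd=7:3|rs=5:3|pad=0:6 = 0xaf40; big→ af 40
line 7 (movi): pack op=0x3:4|rd=4:3|imm=75:9 = 0x384b; big→ 38 4b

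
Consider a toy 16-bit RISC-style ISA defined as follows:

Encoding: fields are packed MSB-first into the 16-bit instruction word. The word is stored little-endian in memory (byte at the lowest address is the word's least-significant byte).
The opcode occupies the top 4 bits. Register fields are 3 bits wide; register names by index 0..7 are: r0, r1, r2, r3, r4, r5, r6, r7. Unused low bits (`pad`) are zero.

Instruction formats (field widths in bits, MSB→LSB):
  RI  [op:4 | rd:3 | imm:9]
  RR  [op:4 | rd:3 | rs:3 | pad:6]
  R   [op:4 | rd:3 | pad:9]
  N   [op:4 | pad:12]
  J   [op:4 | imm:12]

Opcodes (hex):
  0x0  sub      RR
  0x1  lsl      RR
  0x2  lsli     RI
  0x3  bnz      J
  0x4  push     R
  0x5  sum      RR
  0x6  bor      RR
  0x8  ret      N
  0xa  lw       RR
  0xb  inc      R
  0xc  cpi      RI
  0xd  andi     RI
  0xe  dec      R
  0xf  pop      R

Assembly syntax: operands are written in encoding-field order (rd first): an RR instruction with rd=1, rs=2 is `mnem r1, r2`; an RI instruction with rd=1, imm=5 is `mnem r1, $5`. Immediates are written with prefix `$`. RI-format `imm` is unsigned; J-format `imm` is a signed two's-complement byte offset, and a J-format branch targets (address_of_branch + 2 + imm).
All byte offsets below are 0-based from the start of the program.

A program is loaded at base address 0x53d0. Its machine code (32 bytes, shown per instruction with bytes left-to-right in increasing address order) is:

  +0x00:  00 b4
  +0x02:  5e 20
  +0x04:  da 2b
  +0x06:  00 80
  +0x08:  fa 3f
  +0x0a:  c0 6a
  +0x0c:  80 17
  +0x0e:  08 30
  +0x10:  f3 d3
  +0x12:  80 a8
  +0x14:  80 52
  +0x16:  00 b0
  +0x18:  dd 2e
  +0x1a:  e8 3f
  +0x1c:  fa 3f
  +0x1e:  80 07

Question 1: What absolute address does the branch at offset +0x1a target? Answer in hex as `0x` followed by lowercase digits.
0x53d4

[1a] e8 3f → 0x3fe8
  opcode bits[15:12]=0x3: bnz/J
  imm: (w>>0)&0xfff=0xfe8 (s12→-24) → $-24
  target = base 0x53d0 + off 0x1a + 2 + imm -24 = 0x53d4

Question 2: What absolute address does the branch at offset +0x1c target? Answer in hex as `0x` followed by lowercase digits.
+0x1c: fa 3f ⇒ word 0x3ffa (little)
  op=0x3ffa>>12=0x3 ⇒ bnz (J)
  imm: (w>>0)&0xfff=0xffa (s12→-6) → $-6
  target = base 0x53d0 + off 0x1c + 2 + imm -6 = 0x53e8

0x53e8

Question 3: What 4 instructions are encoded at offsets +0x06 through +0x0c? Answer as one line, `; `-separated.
ret; bnz $-6; bor r5, r3; lsl r3, r6

[06] 00 80 → 0x8000
  top 4b → 0x8 → ret [N]
[08] fa 3f → 0x3ffa
  top 4b → 0x3 → bnz [J]
  [11:0] imm=4090 (s12→-6) = $-6
[0a] c0 6a → 0x6ac0
  top 4b → 0x6 → bor [RR]
  [11:9] rd=5 = r5
  [8:6] rs=3 = r3
[0c] 80 17 → 0x1780
  top 4b → 0x1 → lsl [RR]
  [11:9] rd=3 = r3
  [8:6] rs=6 = r6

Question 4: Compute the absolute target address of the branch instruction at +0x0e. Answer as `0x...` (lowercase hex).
0x53e8

off 0x0e: read 08 30 as little → 0x3008
  opcode bits[15:12]=0x3: bnz/J
  imm: (w>>0)&0xfff=0x8 → $8
  target = base 0x53d0 + off 0x0e + 2 + imm 8 = 0x53e8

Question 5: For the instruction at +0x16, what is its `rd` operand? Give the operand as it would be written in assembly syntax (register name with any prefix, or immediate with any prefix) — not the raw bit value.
@+16  little-endian(00 b0) = 0xb000
  top 4b → 0xb → inc [R]
  rd: (w>>9)&0x7=0x0 → r0

r0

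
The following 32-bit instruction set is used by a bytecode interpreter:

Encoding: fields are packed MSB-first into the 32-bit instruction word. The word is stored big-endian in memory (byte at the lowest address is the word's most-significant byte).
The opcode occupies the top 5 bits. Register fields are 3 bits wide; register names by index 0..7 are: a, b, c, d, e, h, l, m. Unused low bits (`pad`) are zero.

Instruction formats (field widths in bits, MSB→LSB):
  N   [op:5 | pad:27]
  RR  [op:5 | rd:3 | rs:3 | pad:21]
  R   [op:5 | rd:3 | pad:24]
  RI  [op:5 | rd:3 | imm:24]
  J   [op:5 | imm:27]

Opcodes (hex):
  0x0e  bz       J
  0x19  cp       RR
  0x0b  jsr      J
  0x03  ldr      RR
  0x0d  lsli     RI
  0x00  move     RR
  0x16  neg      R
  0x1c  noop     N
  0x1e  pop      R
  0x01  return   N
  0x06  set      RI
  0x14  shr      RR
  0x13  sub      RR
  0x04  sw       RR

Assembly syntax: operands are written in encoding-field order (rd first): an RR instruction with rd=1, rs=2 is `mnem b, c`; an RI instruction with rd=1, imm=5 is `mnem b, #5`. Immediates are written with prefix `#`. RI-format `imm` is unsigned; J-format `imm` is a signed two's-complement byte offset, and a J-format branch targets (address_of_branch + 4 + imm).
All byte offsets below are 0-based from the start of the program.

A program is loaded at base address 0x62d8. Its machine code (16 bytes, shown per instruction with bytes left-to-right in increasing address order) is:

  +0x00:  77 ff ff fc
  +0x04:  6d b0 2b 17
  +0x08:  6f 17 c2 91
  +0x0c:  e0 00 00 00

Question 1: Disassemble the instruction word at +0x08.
lsli m, #1557137

off 0x08: read 6f 17 c2 91 as big → 0x6f17c291
  top 5b → 0xd → lsli [RI]
  rd: (w>>24)&0x7=0x7 → m
  imm: (w>>0)&0xffffff=0x17c291 → #1557137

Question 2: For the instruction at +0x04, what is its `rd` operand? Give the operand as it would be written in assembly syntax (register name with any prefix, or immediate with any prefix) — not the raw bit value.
h

[04] 6d b0 2b 17 → 0x6db02b17
  opcode bits[31:27]=0xd: lsli/RI
  rd@[26:24]=0x5 ⇒ h
  imm@[23:0]=0xb02b17 ⇒ #11545367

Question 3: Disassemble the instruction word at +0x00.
bz #-4

+0x00: 77 ff ff fc ⇒ word 0x77fffffc (big)
  top 5b → 0xe → bz [J]
  [26:0] imm=134217724 (s27→-4) = #-4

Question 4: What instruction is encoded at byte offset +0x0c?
off 0x0c: read e0 00 00 00 as big → 0xe0000000
  opcode bits[31:27]=0x1c: noop/N

noop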